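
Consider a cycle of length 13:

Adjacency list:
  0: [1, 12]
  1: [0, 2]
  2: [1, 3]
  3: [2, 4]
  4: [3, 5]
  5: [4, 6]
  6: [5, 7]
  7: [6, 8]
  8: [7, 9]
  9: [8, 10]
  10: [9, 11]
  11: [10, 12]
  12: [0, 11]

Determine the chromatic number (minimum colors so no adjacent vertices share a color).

This is an odd cycle (C_13). Odd cycles are not bipartite (any 2-coloring forces two adjacent vertices to match), and 3 colors suffice.
Chromatic number = 3.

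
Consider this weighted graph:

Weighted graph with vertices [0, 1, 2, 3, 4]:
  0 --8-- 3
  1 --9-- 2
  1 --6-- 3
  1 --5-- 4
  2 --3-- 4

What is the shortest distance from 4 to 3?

Using Dijkstra's algorithm from vertex 4:
Shortest path: 4 -> 1 -> 3
Total weight: 5 + 6 = 11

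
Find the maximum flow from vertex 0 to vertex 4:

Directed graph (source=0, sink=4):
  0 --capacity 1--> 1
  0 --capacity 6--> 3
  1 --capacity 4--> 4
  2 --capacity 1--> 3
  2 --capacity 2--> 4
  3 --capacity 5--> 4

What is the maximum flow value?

Computing max flow:
  Flow on (0->1): 1/1
  Flow on (0->3): 5/6
  Flow on (1->4): 1/4
  Flow on (3->4): 5/5
Maximum flow = 6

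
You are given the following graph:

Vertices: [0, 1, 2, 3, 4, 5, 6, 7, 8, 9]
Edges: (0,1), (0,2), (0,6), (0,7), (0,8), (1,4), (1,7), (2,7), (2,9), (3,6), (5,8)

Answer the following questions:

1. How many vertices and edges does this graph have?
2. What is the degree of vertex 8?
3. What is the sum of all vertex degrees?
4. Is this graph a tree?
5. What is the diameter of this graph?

Count: 10 vertices, 11 edges.
Vertex 8 has neighbors [0, 5], degree = 2.
Handshaking lemma: 2 * 11 = 22.
A tree on 10 vertices has 9 edges. This graph has 11 edges (2 extra). Not a tree.
Diameter (longest shortest path) = 4.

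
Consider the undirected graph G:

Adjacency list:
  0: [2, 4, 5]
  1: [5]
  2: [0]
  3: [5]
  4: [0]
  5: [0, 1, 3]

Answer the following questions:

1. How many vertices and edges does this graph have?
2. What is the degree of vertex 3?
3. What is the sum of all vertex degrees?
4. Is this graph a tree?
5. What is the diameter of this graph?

Count: 6 vertices, 5 edges.
Vertex 3 has neighbors [5], degree = 1.
Handshaking lemma: 2 * 5 = 10.
A graph is a tree iff it is connected and has exactly n-1 edges. This graph is connected (all 6 vertices in one component) and has 6-1 = 5 edges. It is a tree.
Diameter (longest shortest path) = 3.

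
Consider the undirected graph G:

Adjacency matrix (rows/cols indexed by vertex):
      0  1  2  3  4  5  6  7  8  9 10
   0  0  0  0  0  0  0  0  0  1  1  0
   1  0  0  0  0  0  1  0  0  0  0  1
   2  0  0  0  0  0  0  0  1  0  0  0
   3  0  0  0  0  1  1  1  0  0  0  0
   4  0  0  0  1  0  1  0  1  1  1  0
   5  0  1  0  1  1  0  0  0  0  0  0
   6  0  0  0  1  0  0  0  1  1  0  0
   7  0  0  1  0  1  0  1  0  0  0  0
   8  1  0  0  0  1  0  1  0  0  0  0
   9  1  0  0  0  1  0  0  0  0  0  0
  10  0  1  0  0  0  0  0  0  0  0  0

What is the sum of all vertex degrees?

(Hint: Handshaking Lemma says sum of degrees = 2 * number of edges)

Count edges: 14 edges.
By Handshaking Lemma: sum of degrees = 2 * 14 = 28.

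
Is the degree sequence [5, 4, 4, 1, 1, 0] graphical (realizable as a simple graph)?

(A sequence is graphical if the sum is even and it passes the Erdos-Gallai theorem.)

Sum of degrees = 15. Sum is odd, so the sequence is NOT graphical.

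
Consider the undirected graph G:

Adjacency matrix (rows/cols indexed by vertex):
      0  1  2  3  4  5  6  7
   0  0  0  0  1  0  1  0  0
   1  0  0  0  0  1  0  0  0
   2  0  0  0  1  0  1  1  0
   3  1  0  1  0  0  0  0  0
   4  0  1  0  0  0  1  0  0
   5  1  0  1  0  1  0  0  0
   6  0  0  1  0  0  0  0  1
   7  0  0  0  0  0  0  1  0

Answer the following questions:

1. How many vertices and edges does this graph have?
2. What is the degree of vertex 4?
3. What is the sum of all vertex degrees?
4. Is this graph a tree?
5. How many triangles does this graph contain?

Count: 8 vertices, 8 edges.
Vertex 4 has neighbors [1, 5], degree = 2.
Handshaking lemma: 2 * 8 = 16.
A tree on 8 vertices has 7 edges. This graph has 8 edges (1 extra). Not a tree.
Number of triangles = 0.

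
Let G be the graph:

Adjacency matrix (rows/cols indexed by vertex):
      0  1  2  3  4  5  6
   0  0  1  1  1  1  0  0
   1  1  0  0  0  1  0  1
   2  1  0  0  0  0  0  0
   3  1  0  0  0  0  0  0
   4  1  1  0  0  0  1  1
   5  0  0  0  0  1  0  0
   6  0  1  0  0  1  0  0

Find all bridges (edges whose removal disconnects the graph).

A bridge is an edge whose removal increases the number of connected components.
Bridges found: (0,2), (0,3), (4,5)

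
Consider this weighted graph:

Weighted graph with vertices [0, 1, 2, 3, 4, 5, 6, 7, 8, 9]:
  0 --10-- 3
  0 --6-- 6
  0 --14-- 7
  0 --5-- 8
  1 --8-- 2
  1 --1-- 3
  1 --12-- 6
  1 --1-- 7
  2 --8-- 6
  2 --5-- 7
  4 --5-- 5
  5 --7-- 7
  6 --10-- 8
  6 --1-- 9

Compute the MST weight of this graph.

Applying Kruskal's algorithm (sort edges by weight, add if no cycle):
  Add (1,3) w=1
  Add (1,7) w=1
  Add (6,9) w=1
  Add (0,8) w=5
  Add (2,7) w=5
  Add (4,5) w=5
  Add (0,6) w=6
  Add (5,7) w=7
  Skip (1,2) w=8 (creates cycle)
  Add (2,6) w=8
  Skip (0,3) w=10 (creates cycle)
  Skip (6,8) w=10 (creates cycle)
  Skip (1,6) w=12 (creates cycle)
  Skip (0,7) w=14 (creates cycle)
MST weight = 39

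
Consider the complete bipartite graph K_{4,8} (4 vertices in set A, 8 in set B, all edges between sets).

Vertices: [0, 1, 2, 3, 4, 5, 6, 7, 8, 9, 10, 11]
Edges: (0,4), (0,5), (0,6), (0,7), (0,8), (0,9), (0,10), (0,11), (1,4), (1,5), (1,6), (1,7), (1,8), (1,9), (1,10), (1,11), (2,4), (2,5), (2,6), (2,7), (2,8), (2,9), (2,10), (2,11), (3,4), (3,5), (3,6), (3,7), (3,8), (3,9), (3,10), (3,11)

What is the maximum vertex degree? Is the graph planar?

Set-A vertices have degree 8; set-B vertices have degree 4. Maximum degree = max(4,8) = 8.
K_{4,8} contains K_{3,3} as a subgraph (since both sides have >= 3 vertices); by Kuratowski's theorem it is not planar.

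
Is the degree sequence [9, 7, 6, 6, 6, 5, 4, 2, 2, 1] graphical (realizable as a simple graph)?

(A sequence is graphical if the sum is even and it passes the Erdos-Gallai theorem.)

Sum of degrees = 48. Sum is even and passes Erdos-Gallai. The sequence IS graphical.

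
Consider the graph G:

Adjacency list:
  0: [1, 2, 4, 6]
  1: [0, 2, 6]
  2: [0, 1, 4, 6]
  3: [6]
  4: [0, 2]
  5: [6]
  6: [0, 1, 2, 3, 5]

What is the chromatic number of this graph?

The graph has a maximum clique of size 4 (lower bound on chromatic number).
A valid 4-coloring: {0: 1, 1: 3, 2: 2, 3: 1, 4: 0, 5: 1, 6: 0}.
Chromatic number = 4.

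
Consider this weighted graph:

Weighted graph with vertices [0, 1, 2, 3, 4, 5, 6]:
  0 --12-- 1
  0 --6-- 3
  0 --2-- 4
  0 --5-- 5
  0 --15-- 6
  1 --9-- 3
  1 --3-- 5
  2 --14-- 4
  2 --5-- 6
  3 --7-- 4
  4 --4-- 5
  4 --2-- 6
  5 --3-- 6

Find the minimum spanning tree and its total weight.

Applying Kruskal's algorithm (sort edges by weight, add if no cycle):
  Add (0,4) w=2
  Add (4,6) w=2
  Add (1,5) w=3
  Add (5,6) w=3
  Skip (4,5) w=4 (creates cycle)
  Skip (0,5) w=5 (creates cycle)
  Add (2,6) w=5
  Add (0,3) w=6
  Skip (3,4) w=7 (creates cycle)
  Skip (1,3) w=9 (creates cycle)
  Skip (0,1) w=12 (creates cycle)
  Skip (2,4) w=14 (creates cycle)
  Skip (0,6) w=15 (creates cycle)
MST weight = 21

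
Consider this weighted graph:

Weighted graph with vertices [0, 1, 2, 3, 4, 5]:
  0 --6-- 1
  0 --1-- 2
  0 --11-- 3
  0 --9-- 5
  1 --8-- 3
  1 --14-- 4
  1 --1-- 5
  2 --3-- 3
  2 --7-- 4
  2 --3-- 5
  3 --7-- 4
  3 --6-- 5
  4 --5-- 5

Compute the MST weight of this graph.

Applying Kruskal's algorithm (sort edges by weight, add if no cycle):
  Add (0,2) w=1
  Add (1,5) w=1
  Add (2,3) w=3
  Add (2,5) w=3
  Add (4,5) w=5
  Skip (0,1) w=6 (creates cycle)
  Skip (3,5) w=6 (creates cycle)
  Skip (2,4) w=7 (creates cycle)
  Skip (3,4) w=7 (creates cycle)
  Skip (1,3) w=8 (creates cycle)
  Skip (0,5) w=9 (creates cycle)
  Skip (0,3) w=11 (creates cycle)
  Skip (1,4) w=14 (creates cycle)
MST weight = 13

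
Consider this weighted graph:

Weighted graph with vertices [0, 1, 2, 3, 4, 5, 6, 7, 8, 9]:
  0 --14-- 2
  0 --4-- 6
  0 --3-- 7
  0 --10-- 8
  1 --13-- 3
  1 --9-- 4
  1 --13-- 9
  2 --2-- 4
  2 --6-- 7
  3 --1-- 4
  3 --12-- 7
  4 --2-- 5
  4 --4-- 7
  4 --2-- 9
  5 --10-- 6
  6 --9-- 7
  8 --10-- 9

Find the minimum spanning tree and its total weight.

Applying Kruskal's algorithm (sort edges by weight, add if no cycle):
  Add (3,4) w=1
  Add (2,4) w=2
  Add (4,9) w=2
  Add (4,5) w=2
  Add (0,7) w=3
  Add (0,6) w=4
  Add (4,7) w=4
  Skip (2,7) w=6 (creates cycle)
  Add (1,4) w=9
  Skip (6,7) w=9 (creates cycle)
  Add (0,8) w=10
  Skip (5,6) w=10 (creates cycle)
  Skip (8,9) w=10 (creates cycle)
  Skip (3,7) w=12 (creates cycle)
  Skip (1,9) w=13 (creates cycle)
  Skip (1,3) w=13 (creates cycle)
  Skip (0,2) w=14 (creates cycle)
MST weight = 37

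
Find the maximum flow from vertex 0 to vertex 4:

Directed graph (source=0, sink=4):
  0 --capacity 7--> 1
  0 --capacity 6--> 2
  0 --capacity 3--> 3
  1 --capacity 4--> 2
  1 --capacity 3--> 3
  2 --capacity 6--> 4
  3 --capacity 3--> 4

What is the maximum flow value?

Computing max flow:
  Flow on (0->1): 3/7
  Flow on (0->2): 6/6
  Flow on (1->3): 3/3
  Flow on (2->4): 6/6
  Flow on (3->4): 3/3
Maximum flow = 9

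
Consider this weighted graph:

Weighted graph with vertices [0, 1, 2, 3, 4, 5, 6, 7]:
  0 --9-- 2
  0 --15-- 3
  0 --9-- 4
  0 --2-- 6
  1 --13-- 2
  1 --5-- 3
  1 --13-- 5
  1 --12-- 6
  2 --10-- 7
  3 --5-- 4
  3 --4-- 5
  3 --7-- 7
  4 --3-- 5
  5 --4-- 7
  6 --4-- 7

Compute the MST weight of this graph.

Applying Kruskal's algorithm (sort edges by weight, add if no cycle):
  Add (0,6) w=2
  Add (4,5) w=3
  Add (3,5) w=4
  Add (5,7) w=4
  Add (6,7) w=4
  Add (1,3) w=5
  Skip (3,4) w=5 (creates cycle)
  Skip (3,7) w=7 (creates cycle)
  Add (0,2) w=9
  Skip (0,4) w=9 (creates cycle)
  Skip (2,7) w=10 (creates cycle)
  Skip (1,6) w=12 (creates cycle)
  Skip (1,5) w=13 (creates cycle)
  Skip (1,2) w=13 (creates cycle)
  Skip (0,3) w=15 (creates cycle)
MST weight = 31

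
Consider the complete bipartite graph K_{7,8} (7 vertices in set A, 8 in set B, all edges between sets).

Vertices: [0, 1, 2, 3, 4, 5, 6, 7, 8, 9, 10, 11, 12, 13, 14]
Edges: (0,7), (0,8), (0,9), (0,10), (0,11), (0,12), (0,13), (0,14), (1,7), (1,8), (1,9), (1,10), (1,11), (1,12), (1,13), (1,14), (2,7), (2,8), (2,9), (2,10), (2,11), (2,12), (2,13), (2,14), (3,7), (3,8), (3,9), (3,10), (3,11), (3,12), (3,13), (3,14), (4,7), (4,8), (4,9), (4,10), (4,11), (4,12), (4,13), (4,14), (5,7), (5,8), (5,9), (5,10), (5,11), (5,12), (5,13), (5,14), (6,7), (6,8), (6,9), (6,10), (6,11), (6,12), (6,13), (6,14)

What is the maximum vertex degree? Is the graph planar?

Set-A vertices have degree 8; set-B vertices have degree 7. Maximum degree = max(7,8) = 8.
K_{7,8} contains K_{3,3} as a subgraph (since both sides have >= 3 vertices); by Kuratowski's theorem it is not planar.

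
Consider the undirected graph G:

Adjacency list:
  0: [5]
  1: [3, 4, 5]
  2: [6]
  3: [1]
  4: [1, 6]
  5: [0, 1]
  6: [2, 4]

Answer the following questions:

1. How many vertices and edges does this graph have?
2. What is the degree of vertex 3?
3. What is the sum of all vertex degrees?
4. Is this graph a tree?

Count: 7 vertices, 6 edges.
Vertex 3 has neighbors [1], degree = 1.
Handshaking lemma: 2 * 6 = 12.
A graph is a tree iff it is connected and has exactly n-1 edges. This graph is connected (all 7 vertices in one component) and has 7-1 = 6 edges. It is a tree.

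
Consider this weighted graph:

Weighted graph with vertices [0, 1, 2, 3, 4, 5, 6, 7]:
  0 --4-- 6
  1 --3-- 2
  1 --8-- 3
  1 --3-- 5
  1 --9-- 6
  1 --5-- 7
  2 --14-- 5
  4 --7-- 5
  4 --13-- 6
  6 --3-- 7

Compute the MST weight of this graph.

Applying Kruskal's algorithm (sort edges by weight, add if no cycle):
  Add (1,5) w=3
  Add (1,2) w=3
  Add (6,7) w=3
  Add (0,6) w=4
  Add (1,7) w=5
  Add (4,5) w=7
  Add (1,3) w=8
  Skip (1,6) w=9 (creates cycle)
  Skip (4,6) w=13 (creates cycle)
  Skip (2,5) w=14 (creates cycle)
MST weight = 33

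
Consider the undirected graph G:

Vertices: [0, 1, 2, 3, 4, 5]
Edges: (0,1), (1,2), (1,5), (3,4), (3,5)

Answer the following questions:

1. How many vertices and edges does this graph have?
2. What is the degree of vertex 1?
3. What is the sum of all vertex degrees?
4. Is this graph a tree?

Count: 6 vertices, 5 edges.
Vertex 1 has neighbors [0, 2, 5], degree = 3.
Handshaking lemma: 2 * 5 = 10.
A graph is a tree iff it is connected and has exactly n-1 edges. This graph is connected (all 6 vertices in one component) and has 6-1 = 5 edges. It is a tree.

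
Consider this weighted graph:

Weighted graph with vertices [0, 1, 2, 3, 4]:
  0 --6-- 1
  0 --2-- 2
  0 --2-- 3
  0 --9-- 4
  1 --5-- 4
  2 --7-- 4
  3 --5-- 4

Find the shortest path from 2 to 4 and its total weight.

Using Dijkstra's algorithm from vertex 2:
Shortest path: 2 -> 4
Total weight: 7 = 7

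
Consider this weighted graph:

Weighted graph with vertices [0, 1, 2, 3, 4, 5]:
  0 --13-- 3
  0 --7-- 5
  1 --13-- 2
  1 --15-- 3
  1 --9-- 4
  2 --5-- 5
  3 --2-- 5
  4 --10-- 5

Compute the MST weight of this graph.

Applying Kruskal's algorithm (sort edges by weight, add if no cycle):
  Add (3,5) w=2
  Add (2,5) w=5
  Add (0,5) w=7
  Add (1,4) w=9
  Add (4,5) w=10
  Skip (0,3) w=13 (creates cycle)
  Skip (1,2) w=13 (creates cycle)
  Skip (1,3) w=15 (creates cycle)
MST weight = 33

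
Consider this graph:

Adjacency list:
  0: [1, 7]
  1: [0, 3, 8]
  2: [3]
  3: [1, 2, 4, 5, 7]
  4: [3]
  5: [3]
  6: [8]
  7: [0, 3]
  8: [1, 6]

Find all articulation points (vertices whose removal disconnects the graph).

An articulation point is a vertex whose removal disconnects the graph.
Articulation points: [1, 3, 8]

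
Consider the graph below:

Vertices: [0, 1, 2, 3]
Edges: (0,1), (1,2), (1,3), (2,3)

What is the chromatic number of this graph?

The graph has a maximum clique of size 3 (lower bound on chromatic number).
A valid 3-coloring: {0: 1, 1: 0, 2: 1, 3: 2}.
Chromatic number = 3.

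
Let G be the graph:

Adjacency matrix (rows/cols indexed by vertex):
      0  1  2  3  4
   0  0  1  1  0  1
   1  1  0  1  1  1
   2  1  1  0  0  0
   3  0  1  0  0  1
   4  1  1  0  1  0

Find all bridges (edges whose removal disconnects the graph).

No bridges found. The graph is 2-edge-connected (no single edge removal disconnects it).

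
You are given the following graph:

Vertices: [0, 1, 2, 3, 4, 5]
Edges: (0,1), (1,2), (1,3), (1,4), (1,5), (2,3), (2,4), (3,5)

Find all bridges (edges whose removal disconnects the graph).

A bridge is an edge whose removal increases the number of connected components.
Bridges found: (0,1)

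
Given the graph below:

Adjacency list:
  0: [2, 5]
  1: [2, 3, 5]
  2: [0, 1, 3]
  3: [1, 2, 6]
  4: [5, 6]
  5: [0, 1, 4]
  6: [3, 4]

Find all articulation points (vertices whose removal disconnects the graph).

No articulation points. The graph is biconnected.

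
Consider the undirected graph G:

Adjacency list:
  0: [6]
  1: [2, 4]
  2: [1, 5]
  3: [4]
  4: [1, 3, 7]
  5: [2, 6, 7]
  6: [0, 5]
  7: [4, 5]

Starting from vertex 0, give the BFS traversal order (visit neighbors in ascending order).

BFS from vertex 0 (neighbors processed in ascending order):
Visit order: 0, 6, 5, 2, 7, 1, 4, 3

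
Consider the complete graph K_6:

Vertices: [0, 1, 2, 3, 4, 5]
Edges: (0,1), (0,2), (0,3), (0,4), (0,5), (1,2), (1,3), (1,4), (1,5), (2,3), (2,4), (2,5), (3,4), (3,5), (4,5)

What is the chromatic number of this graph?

In K_6, every vertex is adjacent to every other vertex.
Each vertex needs a unique color.
Chromatic number = 6.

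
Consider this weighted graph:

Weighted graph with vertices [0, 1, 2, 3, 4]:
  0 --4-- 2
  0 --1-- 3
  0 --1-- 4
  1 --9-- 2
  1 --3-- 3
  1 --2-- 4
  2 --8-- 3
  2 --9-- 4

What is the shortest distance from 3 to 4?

Using Dijkstra's algorithm from vertex 3:
Shortest path: 3 -> 0 -> 4
Total weight: 1 + 1 = 2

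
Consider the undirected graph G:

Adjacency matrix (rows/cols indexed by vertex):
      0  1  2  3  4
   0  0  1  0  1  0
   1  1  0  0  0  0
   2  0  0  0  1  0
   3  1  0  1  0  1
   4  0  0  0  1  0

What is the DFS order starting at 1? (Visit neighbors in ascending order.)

DFS from vertex 1 (neighbors processed in ascending order):
Visit order: 1, 0, 3, 2, 4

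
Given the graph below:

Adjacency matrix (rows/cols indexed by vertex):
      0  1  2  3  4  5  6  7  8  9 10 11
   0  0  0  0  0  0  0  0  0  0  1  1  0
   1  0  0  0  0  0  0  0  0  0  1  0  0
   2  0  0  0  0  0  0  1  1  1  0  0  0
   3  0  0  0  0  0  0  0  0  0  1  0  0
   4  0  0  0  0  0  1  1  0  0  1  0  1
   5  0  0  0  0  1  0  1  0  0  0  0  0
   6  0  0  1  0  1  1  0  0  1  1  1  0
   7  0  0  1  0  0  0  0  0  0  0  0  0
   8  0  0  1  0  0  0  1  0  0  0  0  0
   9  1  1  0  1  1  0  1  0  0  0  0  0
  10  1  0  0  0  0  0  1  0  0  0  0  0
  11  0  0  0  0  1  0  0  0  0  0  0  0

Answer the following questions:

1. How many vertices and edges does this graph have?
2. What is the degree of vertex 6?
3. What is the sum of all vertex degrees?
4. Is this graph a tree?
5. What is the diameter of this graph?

Count: 12 vertices, 15 edges.
Vertex 6 has neighbors [2, 4, 5, 8, 9, 10], degree = 6.
Handshaking lemma: 2 * 15 = 30.
A tree on 12 vertices has 11 edges. This graph has 15 edges (4 extra). Not a tree.
Diameter (longest shortest path) = 4.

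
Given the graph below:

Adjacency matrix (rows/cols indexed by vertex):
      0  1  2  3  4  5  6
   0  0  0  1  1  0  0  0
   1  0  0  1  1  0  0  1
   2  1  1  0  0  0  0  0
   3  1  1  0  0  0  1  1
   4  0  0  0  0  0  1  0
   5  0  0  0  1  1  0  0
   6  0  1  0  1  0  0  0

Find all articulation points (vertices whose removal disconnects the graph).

An articulation point is a vertex whose removal disconnects the graph.
Articulation points: [3, 5]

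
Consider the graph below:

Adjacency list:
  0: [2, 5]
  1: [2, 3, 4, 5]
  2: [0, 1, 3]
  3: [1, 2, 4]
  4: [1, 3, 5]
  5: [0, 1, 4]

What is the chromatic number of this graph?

The graph has a maximum clique of size 3 (lower bound on chromatic number).
A valid 3-coloring: {0: 0, 1: 0, 2: 1, 3: 2, 4: 1, 5: 2}.
Chromatic number = 3.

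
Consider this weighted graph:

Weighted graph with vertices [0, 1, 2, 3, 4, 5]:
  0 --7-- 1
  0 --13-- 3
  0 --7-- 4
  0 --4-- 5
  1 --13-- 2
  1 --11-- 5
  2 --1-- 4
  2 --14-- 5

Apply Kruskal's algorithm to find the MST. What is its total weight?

Applying Kruskal's algorithm (sort edges by weight, add if no cycle):
  Add (2,4) w=1
  Add (0,5) w=4
  Add (0,1) w=7
  Add (0,4) w=7
  Skip (1,5) w=11 (creates cycle)
  Add (0,3) w=13
  Skip (1,2) w=13 (creates cycle)
  Skip (2,5) w=14 (creates cycle)
MST weight = 32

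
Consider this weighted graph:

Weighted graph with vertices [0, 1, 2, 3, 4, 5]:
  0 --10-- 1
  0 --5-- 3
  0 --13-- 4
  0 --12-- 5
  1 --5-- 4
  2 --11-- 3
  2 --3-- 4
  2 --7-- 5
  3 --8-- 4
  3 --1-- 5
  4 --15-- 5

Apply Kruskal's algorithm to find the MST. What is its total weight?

Applying Kruskal's algorithm (sort edges by weight, add if no cycle):
  Add (3,5) w=1
  Add (2,4) w=3
  Add (0,3) w=5
  Add (1,4) w=5
  Add (2,5) w=7
  Skip (3,4) w=8 (creates cycle)
  Skip (0,1) w=10 (creates cycle)
  Skip (2,3) w=11 (creates cycle)
  Skip (0,5) w=12 (creates cycle)
  Skip (0,4) w=13 (creates cycle)
  Skip (4,5) w=15 (creates cycle)
MST weight = 21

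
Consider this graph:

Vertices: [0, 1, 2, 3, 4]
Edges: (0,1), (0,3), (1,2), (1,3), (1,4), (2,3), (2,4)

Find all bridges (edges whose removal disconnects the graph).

No bridges found. The graph is 2-edge-connected (no single edge removal disconnects it).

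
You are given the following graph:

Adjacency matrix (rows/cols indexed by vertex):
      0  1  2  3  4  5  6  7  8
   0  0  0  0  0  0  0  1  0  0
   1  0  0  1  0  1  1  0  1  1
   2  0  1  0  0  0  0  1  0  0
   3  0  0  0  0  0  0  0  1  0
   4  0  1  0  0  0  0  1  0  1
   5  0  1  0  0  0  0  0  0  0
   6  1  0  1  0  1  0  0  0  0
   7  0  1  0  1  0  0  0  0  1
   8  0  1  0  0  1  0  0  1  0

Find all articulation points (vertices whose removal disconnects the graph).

An articulation point is a vertex whose removal disconnects the graph.
Articulation points: [1, 6, 7]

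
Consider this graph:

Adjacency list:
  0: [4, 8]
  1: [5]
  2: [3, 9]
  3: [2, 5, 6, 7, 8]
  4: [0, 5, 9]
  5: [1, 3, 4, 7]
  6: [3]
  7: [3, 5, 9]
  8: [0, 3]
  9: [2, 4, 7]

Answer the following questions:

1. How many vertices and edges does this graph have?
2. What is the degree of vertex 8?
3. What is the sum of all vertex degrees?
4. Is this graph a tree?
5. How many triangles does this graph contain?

Count: 10 vertices, 13 edges.
Vertex 8 has neighbors [0, 3], degree = 2.
Handshaking lemma: 2 * 13 = 26.
A tree on 10 vertices has 9 edges. This graph has 13 edges (4 extra). Not a tree.
Number of triangles = 1.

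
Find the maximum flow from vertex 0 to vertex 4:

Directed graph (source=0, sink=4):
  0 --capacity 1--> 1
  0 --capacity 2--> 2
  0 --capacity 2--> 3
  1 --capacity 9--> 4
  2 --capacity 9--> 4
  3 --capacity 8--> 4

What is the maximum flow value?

Computing max flow:
  Flow on (0->1): 1/1
  Flow on (0->2): 2/2
  Flow on (0->3): 2/2
  Flow on (1->4): 1/9
  Flow on (2->4): 2/9
  Flow on (3->4): 2/8
Maximum flow = 5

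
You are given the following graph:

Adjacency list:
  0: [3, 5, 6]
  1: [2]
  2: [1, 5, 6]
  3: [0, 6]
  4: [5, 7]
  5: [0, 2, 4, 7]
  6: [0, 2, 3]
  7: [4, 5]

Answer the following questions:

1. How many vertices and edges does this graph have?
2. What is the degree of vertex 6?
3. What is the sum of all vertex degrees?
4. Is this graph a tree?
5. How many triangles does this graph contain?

Count: 8 vertices, 10 edges.
Vertex 6 has neighbors [0, 2, 3], degree = 3.
Handshaking lemma: 2 * 10 = 20.
A tree on 8 vertices has 7 edges. This graph has 10 edges (3 extra). Not a tree.
Number of triangles = 2.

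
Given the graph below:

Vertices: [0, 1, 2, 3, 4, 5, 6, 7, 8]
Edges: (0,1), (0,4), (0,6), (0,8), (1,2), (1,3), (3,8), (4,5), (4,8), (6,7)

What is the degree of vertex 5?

Vertex 5 has neighbors [4], so deg(5) = 1.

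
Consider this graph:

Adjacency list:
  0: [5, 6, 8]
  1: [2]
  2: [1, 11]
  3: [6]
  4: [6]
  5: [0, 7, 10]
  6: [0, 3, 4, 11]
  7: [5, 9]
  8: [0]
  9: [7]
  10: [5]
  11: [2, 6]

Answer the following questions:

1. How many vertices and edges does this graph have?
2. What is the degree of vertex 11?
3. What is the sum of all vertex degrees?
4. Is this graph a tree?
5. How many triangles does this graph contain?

Count: 12 vertices, 11 edges.
Vertex 11 has neighbors [2, 6], degree = 2.
Handshaking lemma: 2 * 11 = 22.
A graph is a tree iff it is connected and has exactly n-1 edges. This graph is connected (all 12 vertices in one component) and has 12-1 = 11 edges. It is a tree.
Number of triangles = 0.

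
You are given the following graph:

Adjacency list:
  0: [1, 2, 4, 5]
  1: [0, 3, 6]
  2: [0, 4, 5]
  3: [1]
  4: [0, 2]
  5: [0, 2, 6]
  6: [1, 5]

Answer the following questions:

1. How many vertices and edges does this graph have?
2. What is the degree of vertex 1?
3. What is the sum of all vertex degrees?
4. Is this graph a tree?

Count: 7 vertices, 9 edges.
Vertex 1 has neighbors [0, 3, 6], degree = 3.
Handshaking lemma: 2 * 9 = 18.
A tree on 7 vertices has 6 edges. This graph has 9 edges (3 extra). Not a tree.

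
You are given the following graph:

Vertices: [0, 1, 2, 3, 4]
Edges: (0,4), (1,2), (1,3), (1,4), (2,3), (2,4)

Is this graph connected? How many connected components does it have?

Checking connectivity: the graph has 1 connected component(s).
All vertices are reachable from each other. The graph IS connected.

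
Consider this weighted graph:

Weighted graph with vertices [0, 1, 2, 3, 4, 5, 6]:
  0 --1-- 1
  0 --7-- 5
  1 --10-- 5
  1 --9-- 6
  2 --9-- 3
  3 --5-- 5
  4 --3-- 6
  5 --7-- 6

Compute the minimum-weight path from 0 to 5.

Using Dijkstra's algorithm from vertex 0:
Shortest path: 0 -> 5
Total weight: 7 = 7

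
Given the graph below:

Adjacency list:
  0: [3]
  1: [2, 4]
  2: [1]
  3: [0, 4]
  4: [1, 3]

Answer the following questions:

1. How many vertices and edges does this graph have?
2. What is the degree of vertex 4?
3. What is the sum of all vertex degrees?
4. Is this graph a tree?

Count: 5 vertices, 4 edges.
Vertex 4 has neighbors [1, 3], degree = 2.
Handshaking lemma: 2 * 4 = 8.
A graph is a tree iff it is connected and has exactly n-1 edges. This graph is connected (all 5 vertices in one component) and has 5-1 = 4 edges. It is a tree.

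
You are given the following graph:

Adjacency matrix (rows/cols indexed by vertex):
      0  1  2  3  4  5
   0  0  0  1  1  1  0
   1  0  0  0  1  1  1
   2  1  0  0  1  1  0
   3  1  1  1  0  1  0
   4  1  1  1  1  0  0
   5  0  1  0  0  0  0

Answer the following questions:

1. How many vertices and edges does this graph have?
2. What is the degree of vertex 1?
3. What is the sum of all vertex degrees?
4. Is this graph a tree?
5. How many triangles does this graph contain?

Count: 6 vertices, 9 edges.
Vertex 1 has neighbors [3, 4, 5], degree = 3.
Handshaking lemma: 2 * 9 = 18.
A tree on 6 vertices has 5 edges. This graph has 9 edges (4 extra). Not a tree.
Number of triangles = 5.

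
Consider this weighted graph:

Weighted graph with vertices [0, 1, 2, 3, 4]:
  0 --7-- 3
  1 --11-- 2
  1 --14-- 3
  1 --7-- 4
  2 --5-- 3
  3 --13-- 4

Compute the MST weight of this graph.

Applying Kruskal's algorithm (sort edges by weight, add if no cycle):
  Add (2,3) w=5
  Add (0,3) w=7
  Add (1,4) w=7
  Add (1,2) w=11
  Skip (3,4) w=13 (creates cycle)
  Skip (1,3) w=14 (creates cycle)
MST weight = 30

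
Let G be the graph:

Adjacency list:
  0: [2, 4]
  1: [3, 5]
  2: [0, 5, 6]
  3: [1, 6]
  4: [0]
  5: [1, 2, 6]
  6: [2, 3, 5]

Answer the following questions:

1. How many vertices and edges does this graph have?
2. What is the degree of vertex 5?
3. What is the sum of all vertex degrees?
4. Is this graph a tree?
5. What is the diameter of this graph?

Count: 7 vertices, 8 edges.
Vertex 5 has neighbors [1, 2, 6], degree = 3.
Handshaking lemma: 2 * 8 = 16.
A tree on 7 vertices has 6 edges. This graph has 8 edges (2 extra). Not a tree.
Diameter (longest shortest path) = 4.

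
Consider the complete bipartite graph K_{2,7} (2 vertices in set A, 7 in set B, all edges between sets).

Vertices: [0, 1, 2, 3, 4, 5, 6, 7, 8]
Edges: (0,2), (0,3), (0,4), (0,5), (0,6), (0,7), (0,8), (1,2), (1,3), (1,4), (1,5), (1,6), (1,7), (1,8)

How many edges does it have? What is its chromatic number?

K_{2,7} has 2 * 7 = 14 edges.
Bipartite graphs have chromatic number 2 (color each partition differently).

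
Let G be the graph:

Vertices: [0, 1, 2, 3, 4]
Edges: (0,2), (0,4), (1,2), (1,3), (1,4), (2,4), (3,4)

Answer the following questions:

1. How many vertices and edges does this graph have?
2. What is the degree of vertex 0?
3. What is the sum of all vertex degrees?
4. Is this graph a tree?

Count: 5 vertices, 7 edges.
Vertex 0 has neighbors [2, 4], degree = 2.
Handshaking lemma: 2 * 7 = 14.
A tree on 5 vertices has 4 edges. This graph has 7 edges (3 extra). Not a tree.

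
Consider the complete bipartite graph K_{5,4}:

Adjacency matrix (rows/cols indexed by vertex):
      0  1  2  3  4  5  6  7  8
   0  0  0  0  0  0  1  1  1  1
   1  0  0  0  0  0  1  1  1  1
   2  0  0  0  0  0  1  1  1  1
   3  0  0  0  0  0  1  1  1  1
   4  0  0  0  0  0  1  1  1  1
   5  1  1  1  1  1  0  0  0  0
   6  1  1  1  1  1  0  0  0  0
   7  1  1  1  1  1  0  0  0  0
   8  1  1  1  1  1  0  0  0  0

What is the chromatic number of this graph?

K_{5,4} is bipartite: vertices split into two independent sets of size 5 and 4.
Color one set 0, the other 1. No adjacent vertices share a color.
Chromatic number = 2.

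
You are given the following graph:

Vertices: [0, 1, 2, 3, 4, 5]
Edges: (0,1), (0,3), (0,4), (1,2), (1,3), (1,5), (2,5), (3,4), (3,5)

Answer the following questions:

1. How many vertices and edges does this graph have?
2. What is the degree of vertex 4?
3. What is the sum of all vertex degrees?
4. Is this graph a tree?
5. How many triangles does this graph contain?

Count: 6 vertices, 9 edges.
Vertex 4 has neighbors [0, 3], degree = 2.
Handshaking lemma: 2 * 9 = 18.
A tree on 6 vertices has 5 edges. This graph has 9 edges (4 extra). Not a tree.
Number of triangles = 4.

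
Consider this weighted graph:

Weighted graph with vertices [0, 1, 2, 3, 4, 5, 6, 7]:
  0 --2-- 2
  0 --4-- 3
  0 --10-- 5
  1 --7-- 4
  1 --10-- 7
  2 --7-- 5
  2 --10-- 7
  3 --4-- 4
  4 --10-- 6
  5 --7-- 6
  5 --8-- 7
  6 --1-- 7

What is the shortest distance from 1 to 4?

Using Dijkstra's algorithm from vertex 1:
Shortest path: 1 -> 4
Total weight: 7 = 7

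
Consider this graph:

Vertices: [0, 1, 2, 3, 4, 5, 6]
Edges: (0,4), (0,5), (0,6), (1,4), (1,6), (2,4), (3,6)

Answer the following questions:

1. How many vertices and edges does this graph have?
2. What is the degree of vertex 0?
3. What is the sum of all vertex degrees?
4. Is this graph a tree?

Count: 7 vertices, 7 edges.
Vertex 0 has neighbors [4, 5, 6], degree = 3.
Handshaking lemma: 2 * 7 = 14.
A tree on 7 vertices has 6 edges. This graph has 7 edges (1 extra). Not a tree.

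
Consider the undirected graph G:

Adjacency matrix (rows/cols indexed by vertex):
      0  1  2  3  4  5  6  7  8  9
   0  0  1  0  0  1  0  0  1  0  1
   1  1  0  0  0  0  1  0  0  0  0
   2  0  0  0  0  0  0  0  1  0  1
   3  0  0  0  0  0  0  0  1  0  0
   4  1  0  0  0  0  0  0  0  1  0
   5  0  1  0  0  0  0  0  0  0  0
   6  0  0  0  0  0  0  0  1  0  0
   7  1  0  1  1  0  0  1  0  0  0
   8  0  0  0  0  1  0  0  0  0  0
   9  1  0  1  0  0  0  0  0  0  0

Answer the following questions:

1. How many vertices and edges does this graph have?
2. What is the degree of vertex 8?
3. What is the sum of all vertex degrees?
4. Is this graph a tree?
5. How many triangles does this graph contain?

Count: 10 vertices, 10 edges.
Vertex 8 has neighbors [4], degree = 1.
Handshaking lemma: 2 * 10 = 20.
A tree on 10 vertices has 9 edges. This graph has 10 edges (1 extra). Not a tree.
Number of triangles = 0.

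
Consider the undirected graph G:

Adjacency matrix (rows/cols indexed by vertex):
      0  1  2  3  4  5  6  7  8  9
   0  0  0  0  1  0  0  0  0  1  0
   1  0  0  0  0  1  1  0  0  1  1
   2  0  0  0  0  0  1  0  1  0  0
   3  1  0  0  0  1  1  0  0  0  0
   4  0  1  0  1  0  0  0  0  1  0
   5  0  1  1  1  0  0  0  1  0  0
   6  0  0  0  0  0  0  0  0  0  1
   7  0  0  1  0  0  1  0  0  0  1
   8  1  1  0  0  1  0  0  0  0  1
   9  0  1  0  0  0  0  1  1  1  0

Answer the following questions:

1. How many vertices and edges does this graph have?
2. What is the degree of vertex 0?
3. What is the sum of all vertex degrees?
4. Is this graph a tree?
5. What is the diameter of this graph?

Count: 10 vertices, 15 edges.
Vertex 0 has neighbors [3, 8], degree = 2.
Handshaking lemma: 2 * 15 = 30.
A tree on 10 vertices has 9 edges. This graph has 15 edges (6 extra). Not a tree.
Diameter (longest shortest path) = 4.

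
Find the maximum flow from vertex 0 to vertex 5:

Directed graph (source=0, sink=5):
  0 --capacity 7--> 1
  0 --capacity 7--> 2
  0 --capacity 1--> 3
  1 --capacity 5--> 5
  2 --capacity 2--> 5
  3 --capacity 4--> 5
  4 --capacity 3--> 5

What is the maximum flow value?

Computing max flow:
  Flow on (0->1): 5/7
  Flow on (0->2): 2/7
  Flow on (0->3): 1/1
  Flow on (1->5): 5/5
  Flow on (2->5): 2/2
  Flow on (3->5): 1/4
Maximum flow = 8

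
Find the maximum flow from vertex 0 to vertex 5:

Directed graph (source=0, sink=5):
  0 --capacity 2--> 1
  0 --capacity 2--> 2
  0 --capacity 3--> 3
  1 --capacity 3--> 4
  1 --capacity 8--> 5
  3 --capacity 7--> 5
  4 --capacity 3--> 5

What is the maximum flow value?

Computing max flow:
  Flow on (0->1): 2/2
  Flow on (0->3): 3/3
  Flow on (1->5): 2/8
  Flow on (3->5): 3/7
Maximum flow = 5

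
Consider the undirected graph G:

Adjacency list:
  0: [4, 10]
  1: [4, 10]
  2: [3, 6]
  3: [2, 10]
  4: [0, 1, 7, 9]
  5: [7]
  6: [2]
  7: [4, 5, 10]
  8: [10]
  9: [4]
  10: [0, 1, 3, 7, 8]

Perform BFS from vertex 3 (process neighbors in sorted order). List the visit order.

BFS from vertex 3 (neighbors processed in ascending order):
Visit order: 3, 2, 10, 6, 0, 1, 7, 8, 4, 5, 9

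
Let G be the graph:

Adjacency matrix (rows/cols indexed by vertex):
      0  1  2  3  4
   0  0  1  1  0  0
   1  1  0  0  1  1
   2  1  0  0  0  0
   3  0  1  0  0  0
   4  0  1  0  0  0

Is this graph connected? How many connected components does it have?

Checking connectivity: the graph has 1 connected component(s).
All vertices are reachable from each other. The graph IS connected.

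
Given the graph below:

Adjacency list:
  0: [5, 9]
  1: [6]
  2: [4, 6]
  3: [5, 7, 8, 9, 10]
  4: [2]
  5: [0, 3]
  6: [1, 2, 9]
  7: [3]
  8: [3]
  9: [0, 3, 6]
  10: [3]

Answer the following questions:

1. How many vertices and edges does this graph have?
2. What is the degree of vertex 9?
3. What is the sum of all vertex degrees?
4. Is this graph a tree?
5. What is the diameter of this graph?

Count: 11 vertices, 11 edges.
Vertex 9 has neighbors [0, 3, 6], degree = 3.
Handshaking lemma: 2 * 11 = 22.
A tree on 11 vertices has 10 edges. This graph has 11 edges (1 extra). Not a tree.
Diameter (longest shortest path) = 5.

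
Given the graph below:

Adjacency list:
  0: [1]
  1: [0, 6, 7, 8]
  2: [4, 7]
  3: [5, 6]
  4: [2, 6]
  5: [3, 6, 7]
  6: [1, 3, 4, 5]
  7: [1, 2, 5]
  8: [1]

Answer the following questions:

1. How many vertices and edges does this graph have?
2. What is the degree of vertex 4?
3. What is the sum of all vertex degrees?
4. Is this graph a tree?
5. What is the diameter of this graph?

Count: 9 vertices, 11 edges.
Vertex 4 has neighbors [2, 6], degree = 2.
Handshaking lemma: 2 * 11 = 22.
A tree on 9 vertices has 8 edges. This graph has 11 edges (3 extra). Not a tree.
Diameter (longest shortest path) = 3.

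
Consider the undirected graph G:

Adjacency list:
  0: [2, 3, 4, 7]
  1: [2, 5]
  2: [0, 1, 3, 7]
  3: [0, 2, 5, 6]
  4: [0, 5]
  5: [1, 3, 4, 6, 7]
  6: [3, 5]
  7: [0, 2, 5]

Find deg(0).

Vertex 0 has neighbors [2, 3, 4, 7], so deg(0) = 4.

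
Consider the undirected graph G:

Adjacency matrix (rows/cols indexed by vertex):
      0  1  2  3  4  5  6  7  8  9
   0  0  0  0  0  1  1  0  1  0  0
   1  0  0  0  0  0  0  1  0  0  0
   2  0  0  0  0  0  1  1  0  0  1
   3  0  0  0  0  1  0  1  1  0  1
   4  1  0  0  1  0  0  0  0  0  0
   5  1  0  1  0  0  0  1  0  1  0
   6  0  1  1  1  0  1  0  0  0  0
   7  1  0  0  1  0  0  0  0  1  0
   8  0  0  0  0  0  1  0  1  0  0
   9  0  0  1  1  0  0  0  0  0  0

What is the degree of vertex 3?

Vertex 3 has neighbors [4, 6, 7, 9], so deg(3) = 4.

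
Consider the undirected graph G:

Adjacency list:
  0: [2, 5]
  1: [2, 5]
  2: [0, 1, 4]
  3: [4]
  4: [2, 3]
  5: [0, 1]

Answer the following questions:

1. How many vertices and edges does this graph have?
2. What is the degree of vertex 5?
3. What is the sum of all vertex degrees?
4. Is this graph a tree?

Count: 6 vertices, 6 edges.
Vertex 5 has neighbors [0, 1], degree = 2.
Handshaking lemma: 2 * 6 = 12.
A tree on 6 vertices has 5 edges. This graph has 6 edges (1 extra). Not a tree.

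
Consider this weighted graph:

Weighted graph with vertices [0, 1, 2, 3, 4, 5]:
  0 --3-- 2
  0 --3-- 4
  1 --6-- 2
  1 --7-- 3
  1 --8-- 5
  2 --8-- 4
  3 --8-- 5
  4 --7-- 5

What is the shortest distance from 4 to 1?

Using Dijkstra's algorithm from vertex 4:
Shortest path: 4 -> 0 -> 2 -> 1
Total weight: 3 + 3 + 6 = 12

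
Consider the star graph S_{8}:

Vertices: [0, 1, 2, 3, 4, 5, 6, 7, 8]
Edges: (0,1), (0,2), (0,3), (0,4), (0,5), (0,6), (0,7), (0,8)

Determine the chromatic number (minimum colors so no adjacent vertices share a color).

S_{8} has one hub adjacent to 8 leaves; leaves are pairwise non-adjacent.
Color the hub 0 and every leaf 1.
Chromatic number = 2.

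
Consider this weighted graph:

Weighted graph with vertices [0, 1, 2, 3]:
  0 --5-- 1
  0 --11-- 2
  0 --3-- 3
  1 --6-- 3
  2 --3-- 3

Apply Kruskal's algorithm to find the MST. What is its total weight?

Applying Kruskal's algorithm (sort edges by weight, add if no cycle):
  Add (0,3) w=3
  Add (2,3) w=3
  Add (0,1) w=5
  Skip (1,3) w=6 (creates cycle)
  Skip (0,2) w=11 (creates cycle)
MST weight = 11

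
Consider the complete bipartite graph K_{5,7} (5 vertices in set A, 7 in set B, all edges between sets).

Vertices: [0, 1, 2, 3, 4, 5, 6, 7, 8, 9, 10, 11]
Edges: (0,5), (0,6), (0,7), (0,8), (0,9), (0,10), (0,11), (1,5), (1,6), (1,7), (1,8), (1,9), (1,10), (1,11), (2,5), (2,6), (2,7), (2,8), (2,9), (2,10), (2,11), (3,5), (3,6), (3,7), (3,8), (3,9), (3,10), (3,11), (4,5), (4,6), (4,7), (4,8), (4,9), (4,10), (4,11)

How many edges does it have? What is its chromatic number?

K_{5,7} has 5 * 7 = 35 edges.
Bipartite graphs have chromatic number 2 (color each partition differently).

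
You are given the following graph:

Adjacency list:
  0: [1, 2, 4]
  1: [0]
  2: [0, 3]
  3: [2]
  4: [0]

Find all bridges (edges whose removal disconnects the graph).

A bridge is an edge whose removal increases the number of connected components.
Bridges found: (0,1), (0,2), (0,4), (2,3)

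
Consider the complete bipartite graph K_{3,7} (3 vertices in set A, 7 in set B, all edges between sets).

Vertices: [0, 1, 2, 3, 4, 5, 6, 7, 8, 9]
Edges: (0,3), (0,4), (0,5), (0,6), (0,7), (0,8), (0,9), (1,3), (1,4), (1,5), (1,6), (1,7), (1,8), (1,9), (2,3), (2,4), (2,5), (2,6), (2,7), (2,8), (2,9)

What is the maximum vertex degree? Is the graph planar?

Set-A vertices have degree 7; set-B vertices have degree 3. Maximum degree = max(3,7) = 7.
K_{3,7} contains K_{3,3} as a subgraph (since both sides have >= 3 vertices); by Kuratowski's theorem it is not planar.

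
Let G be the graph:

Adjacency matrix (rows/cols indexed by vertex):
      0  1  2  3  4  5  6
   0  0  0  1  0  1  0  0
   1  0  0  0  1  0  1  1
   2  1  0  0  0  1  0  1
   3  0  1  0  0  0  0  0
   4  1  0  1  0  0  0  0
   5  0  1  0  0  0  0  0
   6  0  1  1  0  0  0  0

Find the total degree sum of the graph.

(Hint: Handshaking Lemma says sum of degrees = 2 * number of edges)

Count edges: 7 edges.
By Handshaking Lemma: sum of degrees = 2 * 7 = 14.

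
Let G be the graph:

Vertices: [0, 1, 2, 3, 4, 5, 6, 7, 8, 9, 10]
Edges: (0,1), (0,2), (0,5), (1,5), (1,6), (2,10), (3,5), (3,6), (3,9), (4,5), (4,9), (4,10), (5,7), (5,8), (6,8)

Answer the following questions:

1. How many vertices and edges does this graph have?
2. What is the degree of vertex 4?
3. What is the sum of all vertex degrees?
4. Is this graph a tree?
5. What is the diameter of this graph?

Count: 11 vertices, 15 edges.
Vertex 4 has neighbors [5, 9, 10], degree = 3.
Handshaking lemma: 2 * 15 = 30.
A tree on 11 vertices has 10 edges. This graph has 15 edges (5 extra). Not a tree.
Diameter (longest shortest path) = 4.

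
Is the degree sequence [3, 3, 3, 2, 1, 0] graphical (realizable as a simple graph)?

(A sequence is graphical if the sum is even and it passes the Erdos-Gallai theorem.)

Sum of degrees = 12. Sum is even and passes Erdos-Gallai. The sequence IS graphical.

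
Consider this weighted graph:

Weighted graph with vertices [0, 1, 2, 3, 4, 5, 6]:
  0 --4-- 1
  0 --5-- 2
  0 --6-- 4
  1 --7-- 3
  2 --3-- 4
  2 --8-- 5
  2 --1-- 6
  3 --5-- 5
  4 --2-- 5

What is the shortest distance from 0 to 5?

Using Dijkstra's algorithm from vertex 0:
Shortest path: 0 -> 4 -> 5
Total weight: 6 + 2 = 8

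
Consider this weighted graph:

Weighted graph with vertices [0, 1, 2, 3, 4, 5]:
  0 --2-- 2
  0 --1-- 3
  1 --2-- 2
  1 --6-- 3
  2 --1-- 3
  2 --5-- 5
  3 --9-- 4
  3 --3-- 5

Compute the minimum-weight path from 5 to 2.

Using Dijkstra's algorithm from vertex 5:
Shortest path: 5 -> 3 -> 2
Total weight: 3 + 1 = 4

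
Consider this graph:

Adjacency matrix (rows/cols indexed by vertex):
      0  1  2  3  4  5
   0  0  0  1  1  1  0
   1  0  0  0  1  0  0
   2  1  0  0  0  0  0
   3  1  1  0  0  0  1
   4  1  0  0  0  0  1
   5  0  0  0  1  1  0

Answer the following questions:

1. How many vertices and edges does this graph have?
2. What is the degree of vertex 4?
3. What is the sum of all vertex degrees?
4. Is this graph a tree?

Count: 6 vertices, 6 edges.
Vertex 4 has neighbors [0, 5], degree = 2.
Handshaking lemma: 2 * 6 = 12.
A tree on 6 vertices has 5 edges. This graph has 6 edges (1 extra). Not a tree.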